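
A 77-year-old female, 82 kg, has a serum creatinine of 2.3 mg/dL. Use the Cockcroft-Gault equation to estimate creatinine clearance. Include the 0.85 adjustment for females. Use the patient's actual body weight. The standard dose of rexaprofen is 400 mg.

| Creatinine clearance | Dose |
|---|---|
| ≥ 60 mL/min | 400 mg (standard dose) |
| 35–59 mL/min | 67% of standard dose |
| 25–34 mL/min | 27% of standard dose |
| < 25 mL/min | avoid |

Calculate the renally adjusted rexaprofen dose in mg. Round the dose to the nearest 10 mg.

110 mg

CrCl = (140 − 77) × 82 / (72 × 2.3) × 0.85 = 5166.0 / 165.60 × 0.85 ≈ 26.5 mL/min
CrCl ≈ 27 mL/min → bracket 25–34 mL/min.
27% of 400 mg = 108 mg → 110 mg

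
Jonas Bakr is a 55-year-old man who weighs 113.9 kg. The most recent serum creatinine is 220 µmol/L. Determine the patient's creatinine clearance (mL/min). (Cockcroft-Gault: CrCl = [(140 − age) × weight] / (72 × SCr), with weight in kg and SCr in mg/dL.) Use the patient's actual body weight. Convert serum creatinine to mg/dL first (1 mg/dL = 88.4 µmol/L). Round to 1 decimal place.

SCr = 220 / 88.4 = 2.489 mg/dL
CrCl = (140 − 55) × 113.9 / (72 × 2.489) = 9681.5 / 179.21 ≈ 54.0 mL/min

54.0 mL/min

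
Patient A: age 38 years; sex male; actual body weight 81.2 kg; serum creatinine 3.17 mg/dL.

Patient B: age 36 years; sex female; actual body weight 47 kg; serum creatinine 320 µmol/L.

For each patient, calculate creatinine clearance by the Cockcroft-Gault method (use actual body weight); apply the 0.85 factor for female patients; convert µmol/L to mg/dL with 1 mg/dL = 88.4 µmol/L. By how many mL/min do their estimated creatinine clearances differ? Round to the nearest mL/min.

Patient A: CrCl = (140 − 38) × 81.2 / (72 × 3.17) = 8282.4 / 228.24 ≈ 36.3 mL/min
Patient B: SCr = 320 / 88.4 = 3.62 mg/dL
Patient B: CrCl = (140 − 36) × 47 / (72 × 3.62) × 0.85 = 4888.0 / 260.64 × 0.85 ≈ 15.9 mL/min
|36.3 − 15.9| = 20.4 mL/min

20 mL/min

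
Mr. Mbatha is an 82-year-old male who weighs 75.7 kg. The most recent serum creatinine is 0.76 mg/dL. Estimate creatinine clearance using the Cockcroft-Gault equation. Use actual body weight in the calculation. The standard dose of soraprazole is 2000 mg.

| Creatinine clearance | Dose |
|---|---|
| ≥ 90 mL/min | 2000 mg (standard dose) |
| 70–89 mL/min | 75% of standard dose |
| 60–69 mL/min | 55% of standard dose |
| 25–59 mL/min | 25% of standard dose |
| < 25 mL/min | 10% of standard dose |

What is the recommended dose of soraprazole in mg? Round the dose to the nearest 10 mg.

1500 mg

CrCl = (140 − 82) × 75.7 / (72 × 0.76) = 4390.6 / 54.72 ≈ 80.2 mL/min
CrCl ≈ 80 mL/min → bracket 70–89 mL/min.
75% of 2000 mg = 1500 mg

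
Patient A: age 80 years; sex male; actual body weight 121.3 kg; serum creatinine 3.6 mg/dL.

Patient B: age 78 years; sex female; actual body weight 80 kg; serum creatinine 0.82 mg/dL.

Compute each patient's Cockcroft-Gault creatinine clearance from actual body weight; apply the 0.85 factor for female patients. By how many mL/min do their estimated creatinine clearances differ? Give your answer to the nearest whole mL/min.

43 mL/min

Patient A: CrCl = (140 − 80) × 121.3 / (72 × 3.6) = 7278.0 / 259.20 ≈ 28.1 mL/min
Patient B: CrCl = (140 − 78) × 80 / (72 × 0.82) × 0.85 = 4960.0 / 59.04 × 0.85 ≈ 71.4 mL/min
|28.1 − 71.4| = 43.3 mL/min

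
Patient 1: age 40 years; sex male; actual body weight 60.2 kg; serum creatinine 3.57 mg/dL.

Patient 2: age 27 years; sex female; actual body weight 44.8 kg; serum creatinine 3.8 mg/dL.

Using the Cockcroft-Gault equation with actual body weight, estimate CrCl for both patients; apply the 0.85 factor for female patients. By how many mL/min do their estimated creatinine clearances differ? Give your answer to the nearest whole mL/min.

Patient 1: CrCl = (140 − 40) × 60.2 / (72 × 3.57) = 6020.0 / 257.04 ≈ 23.4 mL/min
Patient 2: CrCl = (140 − 27) × 44.8 / (72 × 3.8) × 0.85 = 5062.4 / 273.60 × 0.85 ≈ 15.7 mL/min
|23.4 − 15.7| = 7.7 mL/min

8 mL/min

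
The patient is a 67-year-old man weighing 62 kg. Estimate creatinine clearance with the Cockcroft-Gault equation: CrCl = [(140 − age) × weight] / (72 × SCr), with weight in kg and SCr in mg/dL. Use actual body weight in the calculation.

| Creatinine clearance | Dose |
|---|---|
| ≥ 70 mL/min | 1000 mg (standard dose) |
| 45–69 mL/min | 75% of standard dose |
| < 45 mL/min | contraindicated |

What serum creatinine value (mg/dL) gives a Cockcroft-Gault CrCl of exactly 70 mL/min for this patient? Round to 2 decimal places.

Standard dose requires CrCl ≥ 70 mL/min.
Set (140 − 67) × 62 / (72 × SCr) = 70
SCr = (140 − 67) × 62 / (72 × 70) = 0.898 mg/dL

0.90 mg/dL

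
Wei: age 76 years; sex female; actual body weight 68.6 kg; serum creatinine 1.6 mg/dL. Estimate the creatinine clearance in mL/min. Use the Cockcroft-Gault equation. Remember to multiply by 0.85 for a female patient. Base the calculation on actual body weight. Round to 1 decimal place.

32.4 mL/min

CrCl = (140 − 76) × 68.6 / (72 × 1.6) × 0.85 = 4390.4 / 115.20 × 0.85 ≈ 32.4 mL/min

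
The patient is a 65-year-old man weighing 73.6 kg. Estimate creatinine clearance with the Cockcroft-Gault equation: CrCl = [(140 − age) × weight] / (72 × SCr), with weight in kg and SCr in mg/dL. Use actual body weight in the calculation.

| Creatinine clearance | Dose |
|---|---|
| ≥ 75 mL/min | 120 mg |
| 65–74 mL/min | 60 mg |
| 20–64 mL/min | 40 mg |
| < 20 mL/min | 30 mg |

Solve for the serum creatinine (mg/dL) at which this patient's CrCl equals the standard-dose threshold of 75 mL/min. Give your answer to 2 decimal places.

1.02 mg/dL

Standard dose requires CrCl ≥ 75 mL/min.
Set (140 − 65) × 73.6 / (72 × SCr) = 75
SCr = (140 − 65) × 73.6 / (72 × 75) = 1.022 mg/dL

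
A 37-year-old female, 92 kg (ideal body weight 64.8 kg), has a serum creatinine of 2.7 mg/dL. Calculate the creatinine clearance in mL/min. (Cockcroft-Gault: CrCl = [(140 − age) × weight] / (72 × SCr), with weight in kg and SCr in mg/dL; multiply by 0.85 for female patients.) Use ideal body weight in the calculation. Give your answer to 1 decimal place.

CrCl = (140 − 37) × 64.8 / (72 × 2.7) × 0.85 = 6674.4 / 194.40 × 0.85 ≈ 29.2 mL/min

29.2 mL/min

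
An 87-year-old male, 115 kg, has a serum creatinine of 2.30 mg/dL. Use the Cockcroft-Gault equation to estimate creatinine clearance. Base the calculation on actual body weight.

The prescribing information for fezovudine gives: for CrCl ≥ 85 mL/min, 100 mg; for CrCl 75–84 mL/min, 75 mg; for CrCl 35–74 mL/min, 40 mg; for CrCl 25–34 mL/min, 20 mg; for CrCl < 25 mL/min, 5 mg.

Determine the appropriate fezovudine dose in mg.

CrCl = (140 − 87) × 115 / (72 × 2.3) = 6095.0 / 165.60 ≈ 36.8 mL/min
CrCl ≈ 37 mL/min → bracket 35–74 mL/min.
Dose for this bracket: 40 mg.

40 mg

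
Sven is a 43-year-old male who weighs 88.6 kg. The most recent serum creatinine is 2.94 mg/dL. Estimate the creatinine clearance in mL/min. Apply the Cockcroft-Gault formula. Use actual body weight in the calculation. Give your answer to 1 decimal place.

CrCl = (140 − 43) × 88.6 / (72 × 2.94) = 8594.2 / 211.68 ≈ 40.6 mL/min

40.6 mL/min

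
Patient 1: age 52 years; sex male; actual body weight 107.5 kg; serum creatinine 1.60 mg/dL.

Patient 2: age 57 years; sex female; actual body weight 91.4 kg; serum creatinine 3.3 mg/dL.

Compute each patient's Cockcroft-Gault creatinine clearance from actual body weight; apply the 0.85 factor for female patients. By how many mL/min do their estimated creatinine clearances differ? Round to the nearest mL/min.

Patient 1: CrCl = (140 − 52) × 107.5 / (72 × 1.6) = 9460.0 / 115.20 ≈ 82.1 mL/min
Patient 2: CrCl = (140 − 57) × 91.4 / (72 × 3.3) × 0.85 = 7586.2 / 237.60 × 0.85 ≈ 27.1 mL/min
|82.1 − 27.1| = 55.0 mL/min

55 mL/min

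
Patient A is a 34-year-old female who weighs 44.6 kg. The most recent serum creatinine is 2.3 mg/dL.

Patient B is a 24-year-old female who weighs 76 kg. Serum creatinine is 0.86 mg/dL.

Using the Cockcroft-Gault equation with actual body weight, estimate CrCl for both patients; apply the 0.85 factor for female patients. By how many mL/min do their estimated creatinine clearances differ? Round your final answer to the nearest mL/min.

Patient A: CrCl = (140 − 34) × 44.6 / (72 × 2.3) × 0.85 = 4727.6 / 165.60 × 0.85 ≈ 24.3 mL/min
Patient B: CrCl = (140 − 24) × 76 / (72 × 0.86) × 0.85 = 8816.0 / 61.92 × 0.85 ≈ 121.0 mL/min
|24.3 − 121.0| = 96.7 mL/min

97 mL/min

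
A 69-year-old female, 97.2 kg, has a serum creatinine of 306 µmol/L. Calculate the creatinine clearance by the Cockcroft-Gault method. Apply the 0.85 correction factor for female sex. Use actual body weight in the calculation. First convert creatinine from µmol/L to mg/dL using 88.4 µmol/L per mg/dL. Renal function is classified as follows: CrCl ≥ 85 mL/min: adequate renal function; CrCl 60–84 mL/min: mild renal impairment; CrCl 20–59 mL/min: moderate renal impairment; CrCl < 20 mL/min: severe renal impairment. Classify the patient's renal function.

SCr = 306 / 88.4 = 3.462 mg/dL
CrCl = (140 − 69) × 97.2 / (72 × 3.462) × 0.85 = 6901.2 / 249.26 × 0.85 ≈ 23.5 mL/min
24 mL/min falls in the 'moderate renal impairment' range.

moderate renal impairment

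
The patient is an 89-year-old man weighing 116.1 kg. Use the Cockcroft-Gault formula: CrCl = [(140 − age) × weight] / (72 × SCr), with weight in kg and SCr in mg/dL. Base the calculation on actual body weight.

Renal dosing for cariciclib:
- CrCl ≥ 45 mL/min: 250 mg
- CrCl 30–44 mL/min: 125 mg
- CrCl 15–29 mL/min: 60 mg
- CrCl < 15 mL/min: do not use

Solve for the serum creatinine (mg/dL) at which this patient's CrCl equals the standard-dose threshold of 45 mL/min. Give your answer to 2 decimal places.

1.83 mg/dL

Standard dose requires CrCl ≥ 45 mL/min.
Set (140 − 89) × 116.1 / (72 × SCr) = 45
SCr = (140 − 89) × 116.1 / (72 × 45) = 1.827 mg/dL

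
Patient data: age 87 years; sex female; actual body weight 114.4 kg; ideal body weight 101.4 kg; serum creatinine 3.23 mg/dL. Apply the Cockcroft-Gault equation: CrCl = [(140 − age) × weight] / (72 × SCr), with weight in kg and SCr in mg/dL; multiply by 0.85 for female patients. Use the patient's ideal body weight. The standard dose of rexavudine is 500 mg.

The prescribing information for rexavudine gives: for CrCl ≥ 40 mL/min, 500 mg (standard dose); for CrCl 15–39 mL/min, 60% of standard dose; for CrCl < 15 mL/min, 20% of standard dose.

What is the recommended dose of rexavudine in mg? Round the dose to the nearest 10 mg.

300 mg

CrCl = (140 − 87) × 101.4 / (72 × 3.23) × 0.85 = 5374.2 / 232.56 × 0.85 ≈ 19.6 mL/min
CrCl ≈ 20 mL/min → bracket 15–39 mL/min.
60% of 500 mg = 300 mg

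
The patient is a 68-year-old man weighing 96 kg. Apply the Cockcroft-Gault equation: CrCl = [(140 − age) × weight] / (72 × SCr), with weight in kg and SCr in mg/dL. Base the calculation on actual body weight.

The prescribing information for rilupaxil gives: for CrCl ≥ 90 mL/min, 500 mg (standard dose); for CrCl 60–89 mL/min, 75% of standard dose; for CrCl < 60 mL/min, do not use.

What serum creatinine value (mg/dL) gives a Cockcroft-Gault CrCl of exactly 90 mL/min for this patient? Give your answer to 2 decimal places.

Standard dose requires CrCl ≥ 90 mL/min.
Set (140 − 68) × 96 / (72 × SCr) = 90
SCr = (140 − 68) × 96 / (72 × 90) = 1.067 mg/dL

1.07 mg/dL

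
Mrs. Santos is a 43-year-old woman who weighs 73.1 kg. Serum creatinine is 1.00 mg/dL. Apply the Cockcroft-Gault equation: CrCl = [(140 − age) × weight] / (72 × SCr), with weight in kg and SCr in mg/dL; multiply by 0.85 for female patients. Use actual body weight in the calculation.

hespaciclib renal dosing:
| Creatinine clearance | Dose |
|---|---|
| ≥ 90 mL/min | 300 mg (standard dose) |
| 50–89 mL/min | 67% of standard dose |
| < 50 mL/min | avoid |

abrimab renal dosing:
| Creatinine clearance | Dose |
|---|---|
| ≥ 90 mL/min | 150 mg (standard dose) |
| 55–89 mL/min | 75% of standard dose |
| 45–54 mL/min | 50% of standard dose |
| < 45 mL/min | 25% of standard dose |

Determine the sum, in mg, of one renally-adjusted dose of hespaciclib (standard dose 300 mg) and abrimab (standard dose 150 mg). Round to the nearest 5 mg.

315 mg

CrCl = (140 − 43) × 73.1 / (72 × 1) × 0.85 = 7090.7 / 72.00 × 0.85 ≈ 83.7 mL/min
CrCl ≈ 84 mL/min.
hespaciclib: 50–89 mL/min → 67% of 300 mg = 201 mg.
abrimab: 55–89 mL/min → 75% of 150 mg = 112.5 mg.
Total = 201 + 112.5 = 313.5 mg.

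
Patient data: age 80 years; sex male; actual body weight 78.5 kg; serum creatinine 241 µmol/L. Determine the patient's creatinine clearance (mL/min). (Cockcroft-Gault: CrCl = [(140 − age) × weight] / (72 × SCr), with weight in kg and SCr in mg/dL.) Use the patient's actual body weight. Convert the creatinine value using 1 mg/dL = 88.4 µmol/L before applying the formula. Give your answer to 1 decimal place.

SCr = 241 / 88.4 = 2.726 mg/dL
CrCl = (140 − 80) × 78.5 / (72 × 2.726) = 4710.0 / 196.27 ≈ 24.0 mL/min

24.0 mL/min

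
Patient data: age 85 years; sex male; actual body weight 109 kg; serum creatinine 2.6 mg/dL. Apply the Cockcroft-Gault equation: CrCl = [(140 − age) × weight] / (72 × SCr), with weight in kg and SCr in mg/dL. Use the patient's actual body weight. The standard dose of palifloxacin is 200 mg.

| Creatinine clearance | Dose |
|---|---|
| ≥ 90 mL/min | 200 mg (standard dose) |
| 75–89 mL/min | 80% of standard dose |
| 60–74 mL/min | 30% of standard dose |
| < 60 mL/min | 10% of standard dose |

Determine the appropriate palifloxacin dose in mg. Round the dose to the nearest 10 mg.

20 mg

CrCl = (140 − 85) × 109 / (72 × 2.6) = 5995.0 / 187.20 ≈ 32.0 mL/min
CrCl ≈ 32 mL/min → bracket < 60 mL/min.
10% of 200 mg = 20 mg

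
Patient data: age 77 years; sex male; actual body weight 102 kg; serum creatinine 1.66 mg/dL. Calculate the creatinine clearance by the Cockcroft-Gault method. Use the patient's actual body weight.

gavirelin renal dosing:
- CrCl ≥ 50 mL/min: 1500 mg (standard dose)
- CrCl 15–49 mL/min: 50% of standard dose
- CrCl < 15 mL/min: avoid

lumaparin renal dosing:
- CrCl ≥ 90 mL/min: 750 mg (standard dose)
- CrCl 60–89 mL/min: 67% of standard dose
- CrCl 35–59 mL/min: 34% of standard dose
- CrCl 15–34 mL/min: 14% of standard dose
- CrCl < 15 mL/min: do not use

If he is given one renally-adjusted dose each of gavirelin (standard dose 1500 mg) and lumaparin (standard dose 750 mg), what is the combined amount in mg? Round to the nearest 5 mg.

CrCl = (140 − 77) × 102 / (72 × 1.66) = 6426.0 / 119.52 ≈ 53.8 mL/min
CrCl ≈ 54 mL/min.
gavirelin: ≥ 50 mL/min → 100% of 1500 mg = 1500 mg.
lumaparin: 35–59 mL/min → 34% of 750 mg = 255 mg.
Total = 1500 + 255 = 1755 mg.

1755 mg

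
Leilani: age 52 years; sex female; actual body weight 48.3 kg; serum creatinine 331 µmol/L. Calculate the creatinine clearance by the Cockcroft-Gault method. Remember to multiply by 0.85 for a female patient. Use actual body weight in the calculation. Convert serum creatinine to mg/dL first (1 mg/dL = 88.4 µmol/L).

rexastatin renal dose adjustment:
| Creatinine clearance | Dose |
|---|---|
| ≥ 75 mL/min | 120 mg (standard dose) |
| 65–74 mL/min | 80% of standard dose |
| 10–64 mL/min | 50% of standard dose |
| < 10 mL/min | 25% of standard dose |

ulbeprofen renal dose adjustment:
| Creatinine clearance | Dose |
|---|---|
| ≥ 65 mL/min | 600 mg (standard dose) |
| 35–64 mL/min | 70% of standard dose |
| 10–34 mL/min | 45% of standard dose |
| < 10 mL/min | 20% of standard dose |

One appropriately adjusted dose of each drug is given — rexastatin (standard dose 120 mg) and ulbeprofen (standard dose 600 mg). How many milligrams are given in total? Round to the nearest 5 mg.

SCr = 331 / 88.4 = 3.744 mg/dL
CrCl = (140 − 52) × 48.3 / (72 × 3.744) × 0.85 = 4250.4 / 269.57 × 0.85 ≈ 13.4 mL/min
CrCl ≈ 13 mL/min.
rexastatin: 10–64 mL/min → 50% of 120 mg = 60 mg.
ulbeprofen: 10–34 mL/min → 45% of 600 mg = 270 mg.
Total = 60 + 270 = 330 mg.

330 mg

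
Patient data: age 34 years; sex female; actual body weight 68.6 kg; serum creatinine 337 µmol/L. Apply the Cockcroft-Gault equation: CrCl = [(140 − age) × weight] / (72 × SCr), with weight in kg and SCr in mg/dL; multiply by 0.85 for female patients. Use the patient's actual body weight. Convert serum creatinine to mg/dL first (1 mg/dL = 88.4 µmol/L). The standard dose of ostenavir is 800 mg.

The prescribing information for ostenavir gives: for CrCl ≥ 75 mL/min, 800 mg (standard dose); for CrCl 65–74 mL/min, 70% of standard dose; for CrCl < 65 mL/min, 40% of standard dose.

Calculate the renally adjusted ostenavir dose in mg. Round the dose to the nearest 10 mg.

SCr = 337 / 88.4 = 3.812 mg/dL
CrCl = (140 − 34) × 68.6 / (72 × 3.812) × 0.85 = 7271.6 / 274.46 × 0.85 ≈ 22.5 mL/min
CrCl ≈ 23 mL/min → bracket < 65 mL/min.
40% of 800 mg = 320 mg

320 mg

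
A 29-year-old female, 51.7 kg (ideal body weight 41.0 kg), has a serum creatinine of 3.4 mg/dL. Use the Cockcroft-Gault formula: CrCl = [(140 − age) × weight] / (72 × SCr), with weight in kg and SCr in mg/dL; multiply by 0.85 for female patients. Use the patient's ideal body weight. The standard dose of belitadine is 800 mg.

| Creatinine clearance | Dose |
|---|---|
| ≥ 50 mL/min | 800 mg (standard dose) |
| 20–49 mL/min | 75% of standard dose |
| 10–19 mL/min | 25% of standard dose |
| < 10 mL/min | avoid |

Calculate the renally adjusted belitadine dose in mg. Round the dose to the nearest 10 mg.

200 mg

CrCl = (140 − 29) × 41 / (72 × 3.4) × 0.85 = 4551.0 / 244.80 × 0.85 ≈ 15.8 mL/min
CrCl ≈ 16 mL/min → bracket 10–19 mL/min.
25% of 800 mg = 200 mg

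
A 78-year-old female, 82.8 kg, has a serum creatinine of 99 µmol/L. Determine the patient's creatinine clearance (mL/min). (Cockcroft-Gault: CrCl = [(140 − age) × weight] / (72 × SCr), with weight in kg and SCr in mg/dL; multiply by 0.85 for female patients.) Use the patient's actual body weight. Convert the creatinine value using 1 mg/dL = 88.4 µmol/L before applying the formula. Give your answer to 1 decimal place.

54.1 mL/min

SCr = 99 / 88.4 = 1.12 mg/dL
CrCl = (140 − 78) × 82.8 / (72 × 1.12) × 0.85 = 5133.6 / 80.64 × 0.85 ≈ 54.1 mL/min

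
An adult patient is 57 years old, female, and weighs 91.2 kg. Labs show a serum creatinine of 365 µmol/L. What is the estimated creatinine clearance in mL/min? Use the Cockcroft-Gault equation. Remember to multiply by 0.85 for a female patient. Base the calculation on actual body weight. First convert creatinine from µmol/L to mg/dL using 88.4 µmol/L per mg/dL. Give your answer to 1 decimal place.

21.6 mL/min

SCr = 365 / 88.4 = 4.129 mg/dL
CrCl = (140 − 57) × 91.2 / (72 × 4.129) × 0.85 = 7569.6 / 297.29 × 0.85 ≈ 21.6 mL/min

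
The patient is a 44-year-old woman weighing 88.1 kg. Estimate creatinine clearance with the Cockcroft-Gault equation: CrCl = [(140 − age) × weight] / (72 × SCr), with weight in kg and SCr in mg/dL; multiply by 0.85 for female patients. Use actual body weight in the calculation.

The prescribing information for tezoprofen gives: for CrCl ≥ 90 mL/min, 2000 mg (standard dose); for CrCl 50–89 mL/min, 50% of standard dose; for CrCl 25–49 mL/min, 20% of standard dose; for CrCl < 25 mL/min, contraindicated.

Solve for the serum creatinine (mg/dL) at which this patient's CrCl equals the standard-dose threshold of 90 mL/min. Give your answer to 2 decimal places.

1.11 mg/dL

Standard dose requires CrCl ≥ 90 mL/min.
Set (140 − 44) × 88.1 × 0.85 / (72 × SCr) = 90
SCr = (140 − 44) × 88.1 × 0.85 / (72 × 90) = 1.109 mg/dL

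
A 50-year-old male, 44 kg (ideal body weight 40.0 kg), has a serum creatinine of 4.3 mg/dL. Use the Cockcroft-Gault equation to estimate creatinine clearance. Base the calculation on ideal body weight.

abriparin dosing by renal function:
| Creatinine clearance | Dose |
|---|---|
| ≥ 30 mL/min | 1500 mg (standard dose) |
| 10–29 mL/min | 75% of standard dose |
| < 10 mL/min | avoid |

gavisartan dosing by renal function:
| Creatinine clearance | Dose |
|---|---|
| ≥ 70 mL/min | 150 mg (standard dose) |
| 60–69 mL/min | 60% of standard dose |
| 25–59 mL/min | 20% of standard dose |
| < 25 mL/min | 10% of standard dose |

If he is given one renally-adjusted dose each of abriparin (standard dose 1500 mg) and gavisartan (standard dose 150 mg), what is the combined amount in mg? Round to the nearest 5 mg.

1140 mg

CrCl = (140 − 50) × 40 / (72 × 4.3) = 3600.0 / 309.60 ≈ 11.6 mL/min
CrCl ≈ 12 mL/min.
abriparin: 10–29 mL/min → 75% of 1500 mg = 1125 mg.
gavisartan: < 25 mL/min → 10% of 150 mg = 15 mg.
Total = 1125 + 15 = 1140 mg.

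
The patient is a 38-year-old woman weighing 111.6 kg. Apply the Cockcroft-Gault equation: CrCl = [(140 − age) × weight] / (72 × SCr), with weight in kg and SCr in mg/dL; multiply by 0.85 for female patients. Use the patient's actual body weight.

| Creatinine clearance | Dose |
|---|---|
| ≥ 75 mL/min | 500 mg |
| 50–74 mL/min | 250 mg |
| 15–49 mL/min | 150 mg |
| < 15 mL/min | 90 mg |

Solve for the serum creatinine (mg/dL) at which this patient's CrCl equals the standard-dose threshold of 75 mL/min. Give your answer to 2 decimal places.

Standard dose requires CrCl ≥ 75 mL/min.
Set (140 − 38) × 111.6 × 0.85 / (72 × SCr) = 75
SCr = (140 − 38) × 111.6 × 0.85 / (72 × 75) = 1.792 mg/dL

1.79 mg/dL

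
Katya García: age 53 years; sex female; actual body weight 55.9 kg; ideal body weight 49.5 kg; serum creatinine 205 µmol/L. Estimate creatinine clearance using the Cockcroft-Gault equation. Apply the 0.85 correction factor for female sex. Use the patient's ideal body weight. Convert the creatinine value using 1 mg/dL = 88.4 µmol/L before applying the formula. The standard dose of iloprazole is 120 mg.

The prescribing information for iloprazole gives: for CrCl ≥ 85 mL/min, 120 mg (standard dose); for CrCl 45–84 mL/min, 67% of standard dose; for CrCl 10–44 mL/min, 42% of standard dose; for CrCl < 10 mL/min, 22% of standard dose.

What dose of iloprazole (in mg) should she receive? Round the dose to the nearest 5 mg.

50 mg

SCr = 205 / 88.4 = 2.319 mg/dL
CrCl = (140 − 53) × 49.5 / (72 × 2.319) × 0.85 = 4306.5 / 166.97 × 0.85 ≈ 21.9 mL/min
CrCl ≈ 22 mL/min → bracket 10–44 mL/min.
42% of 120 mg = 50.4 mg → 50 mg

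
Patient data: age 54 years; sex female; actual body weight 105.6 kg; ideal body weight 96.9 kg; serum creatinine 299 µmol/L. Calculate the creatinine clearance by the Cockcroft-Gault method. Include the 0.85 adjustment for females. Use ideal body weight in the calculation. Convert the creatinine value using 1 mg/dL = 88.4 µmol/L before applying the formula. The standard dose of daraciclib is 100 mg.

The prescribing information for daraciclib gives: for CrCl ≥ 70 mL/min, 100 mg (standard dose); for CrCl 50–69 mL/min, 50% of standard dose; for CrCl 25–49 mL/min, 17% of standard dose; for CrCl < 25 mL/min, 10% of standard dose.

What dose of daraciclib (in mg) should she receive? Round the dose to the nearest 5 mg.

SCr = 299 / 88.4 = 3.382 mg/dL
CrCl = (140 − 54) × 96.9 / (72 × 3.382) × 0.85 = 8333.4 / 243.50 × 0.85 ≈ 29.1 mL/min
CrCl ≈ 29 mL/min → bracket 25–49 mL/min.
17% of 100 mg = 17 mg → 15 mg

15 mg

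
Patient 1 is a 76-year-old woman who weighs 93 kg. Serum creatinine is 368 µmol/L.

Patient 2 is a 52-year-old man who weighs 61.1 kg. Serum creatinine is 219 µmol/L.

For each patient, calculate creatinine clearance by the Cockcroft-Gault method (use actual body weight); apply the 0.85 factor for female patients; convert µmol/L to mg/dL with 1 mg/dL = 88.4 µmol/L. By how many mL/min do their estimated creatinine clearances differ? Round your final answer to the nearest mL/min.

Patient 1: SCr = 368 / 88.4 = 4.163 mg/dL
Patient 1: CrCl = (140 − 76) × 93 / (72 × 4.163) × 0.85 = 5952.0 / 299.74 × 0.85 ≈ 16.9 mL/min
Patient 2: SCr = 219 / 88.4 = 2.477 mg/dL
Patient 2: CrCl = (140 − 52) × 61.1 / (72 × 2.477) = 5376.8 / 178.34 ≈ 30.1 mL/min
|16.9 − 30.1| = 13.2 mL/min

13 mL/min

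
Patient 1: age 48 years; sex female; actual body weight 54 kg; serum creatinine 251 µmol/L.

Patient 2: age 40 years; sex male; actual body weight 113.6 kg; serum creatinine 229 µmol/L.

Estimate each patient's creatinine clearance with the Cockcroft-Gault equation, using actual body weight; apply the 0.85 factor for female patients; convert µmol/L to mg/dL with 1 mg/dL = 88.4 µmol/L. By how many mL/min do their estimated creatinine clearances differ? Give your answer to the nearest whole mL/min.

Patient 1: SCr = 251 / 88.4 = 2.839 mg/dL
Patient 1: CrCl = (140 − 48) × 54 / (72 × 2.839) × 0.85 = 4968.0 / 204.41 × 0.85 ≈ 20.7 mL/min
Patient 2: SCr = 229 / 88.4 = 2.59 mg/dL
Patient 2: CrCl = (140 − 40) × 113.6 / (72 × 2.59) = 11360.0 / 186.48 ≈ 60.9 mL/min
|20.7 − 60.9| = 40.2 mL/min

40 mL/min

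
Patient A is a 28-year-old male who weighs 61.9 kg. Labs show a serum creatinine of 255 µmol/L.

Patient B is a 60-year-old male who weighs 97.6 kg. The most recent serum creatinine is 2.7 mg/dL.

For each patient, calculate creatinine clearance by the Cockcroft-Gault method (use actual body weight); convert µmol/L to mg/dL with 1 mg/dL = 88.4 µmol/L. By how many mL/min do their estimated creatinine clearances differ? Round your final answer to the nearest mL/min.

7 mL/min

Patient A: SCr = 255 / 88.4 = 2.885 mg/dL
Patient A: CrCl = (140 − 28) × 61.9 / (72 × 2.885) = 6932.8 / 207.72 ≈ 33.4 mL/min
Patient B: CrCl = (140 − 60) × 97.6 / (72 × 2.7) = 7808.0 / 194.40 ≈ 40.2 mL/min
|33.4 − 40.2| = 6.8 mL/min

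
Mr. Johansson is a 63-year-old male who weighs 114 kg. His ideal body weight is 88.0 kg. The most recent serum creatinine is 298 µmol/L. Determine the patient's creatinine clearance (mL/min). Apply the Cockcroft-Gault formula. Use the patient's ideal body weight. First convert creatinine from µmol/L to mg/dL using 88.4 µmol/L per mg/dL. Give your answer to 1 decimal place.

27.9 mL/min

SCr = 298 / 88.4 = 3.371 mg/dL
CrCl = (140 − 63) × 88 / (72 × 3.371) = 6776.0 / 242.71 ≈ 27.9 mL/min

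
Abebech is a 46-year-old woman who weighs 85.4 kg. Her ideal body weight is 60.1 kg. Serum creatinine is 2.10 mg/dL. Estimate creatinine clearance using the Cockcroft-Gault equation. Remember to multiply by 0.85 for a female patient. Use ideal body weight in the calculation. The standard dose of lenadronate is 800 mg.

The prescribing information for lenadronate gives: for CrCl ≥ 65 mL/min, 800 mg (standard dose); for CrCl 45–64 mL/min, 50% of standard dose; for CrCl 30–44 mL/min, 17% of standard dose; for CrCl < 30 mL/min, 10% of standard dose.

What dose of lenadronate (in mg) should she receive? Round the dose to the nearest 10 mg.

140 mg

CrCl = (140 − 46) × 60.1 / (72 × 2.1) × 0.85 = 5649.4 / 151.20 × 0.85 ≈ 31.8 mL/min
CrCl ≈ 32 mL/min → bracket 30–44 mL/min.
17% of 800 mg = 136 mg → 140 mg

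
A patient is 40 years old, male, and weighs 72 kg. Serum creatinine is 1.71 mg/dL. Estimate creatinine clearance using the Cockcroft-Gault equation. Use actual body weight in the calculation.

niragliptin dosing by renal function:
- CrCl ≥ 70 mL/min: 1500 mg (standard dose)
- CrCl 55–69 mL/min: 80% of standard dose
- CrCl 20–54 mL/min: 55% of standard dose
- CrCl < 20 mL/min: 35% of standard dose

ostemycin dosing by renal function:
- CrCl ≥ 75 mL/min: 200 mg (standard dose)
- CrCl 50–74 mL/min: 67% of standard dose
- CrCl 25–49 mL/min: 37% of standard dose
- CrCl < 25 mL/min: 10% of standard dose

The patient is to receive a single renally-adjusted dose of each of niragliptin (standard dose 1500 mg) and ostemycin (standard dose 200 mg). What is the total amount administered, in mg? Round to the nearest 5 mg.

CrCl = (140 − 40) × 72 / (72 × 1.71) = 7200.0 / 123.12 ≈ 58.5 mL/min
CrCl ≈ 58 mL/min.
niragliptin: 55–69 mL/min → 80% of 1500 mg = 1200 mg.
ostemycin: 50–74 mL/min → 67% of 200 mg = 134 mg.
Total = 1200 + 134 = 1334 mg.

1335 mg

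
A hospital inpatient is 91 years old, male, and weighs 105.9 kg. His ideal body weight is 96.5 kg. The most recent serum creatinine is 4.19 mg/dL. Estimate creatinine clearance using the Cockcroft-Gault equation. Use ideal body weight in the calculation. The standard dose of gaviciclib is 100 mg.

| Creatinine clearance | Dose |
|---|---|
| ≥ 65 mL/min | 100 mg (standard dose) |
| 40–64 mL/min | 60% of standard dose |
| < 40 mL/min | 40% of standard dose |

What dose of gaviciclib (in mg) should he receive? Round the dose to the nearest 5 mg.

CrCl = (140 − 91) × 96.5 / (72 × 4.19) = 4728.5 / 301.68 ≈ 15.7 mL/min
CrCl ≈ 16 mL/min → bracket < 40 mL/min.
40% of 100 mg = 40 mg

40 mg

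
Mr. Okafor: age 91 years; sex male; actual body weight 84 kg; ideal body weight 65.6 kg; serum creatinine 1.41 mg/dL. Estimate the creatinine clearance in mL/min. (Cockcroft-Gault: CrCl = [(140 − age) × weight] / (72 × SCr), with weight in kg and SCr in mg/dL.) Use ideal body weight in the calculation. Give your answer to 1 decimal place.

31.7 mL/min

CrCl = (140 − 91) × 65.6 / (72 × 1.41) = 3214.4 / 101.52 ≈ 31.7 mL/min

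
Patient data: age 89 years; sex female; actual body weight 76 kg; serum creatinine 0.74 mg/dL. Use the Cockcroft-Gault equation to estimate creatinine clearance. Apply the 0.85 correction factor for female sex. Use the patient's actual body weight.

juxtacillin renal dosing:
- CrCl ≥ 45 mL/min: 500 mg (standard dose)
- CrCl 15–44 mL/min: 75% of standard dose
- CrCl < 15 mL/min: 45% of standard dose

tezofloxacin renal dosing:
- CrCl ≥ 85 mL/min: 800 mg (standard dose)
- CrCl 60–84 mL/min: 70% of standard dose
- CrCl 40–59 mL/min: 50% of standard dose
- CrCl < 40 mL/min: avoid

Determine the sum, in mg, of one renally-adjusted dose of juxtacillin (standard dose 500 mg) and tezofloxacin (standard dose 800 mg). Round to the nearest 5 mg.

1060 mg

CrCl = (140 − 89) × 76 / (72 × 0.74) × 0.85 = 3876.0 / 53.28 × 0.85 ≈ 61.8 mL/min
CrCl ≈ 62 mL/min.
juxtacillin: ≥ 45 mL/min → 100% of 500 mg = 500 mg.
tezofloxacin: 60–84 mL/min → 70% of 800 mg = 560 mg.
Total = 500 + 560 = 1060 mg.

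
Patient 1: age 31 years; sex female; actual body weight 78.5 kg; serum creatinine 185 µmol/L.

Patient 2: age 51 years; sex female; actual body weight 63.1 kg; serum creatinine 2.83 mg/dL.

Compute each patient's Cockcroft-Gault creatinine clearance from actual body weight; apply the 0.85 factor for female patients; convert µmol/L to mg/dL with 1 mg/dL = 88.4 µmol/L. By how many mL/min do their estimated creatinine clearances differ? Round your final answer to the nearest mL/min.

Patient 1: SCr = 185 / 88.4 = 2.093 mg/dL
Patient 1: CrCl = (140 − 31) × 78.5 / (72 × 2.093) × 0.85 = 8556.5 / 150.70 × 0.85 ≈ 48.3 mL/min
Patient 2: CrCl = (140 − 51) × 63.1 / (72 × 2.83) × 0.85 = 5615.9 / 203.76 × 0.85 ≈ 23.4 mL/min
|48.3 − 23.4| = 24.9 mL/min

25 mL/min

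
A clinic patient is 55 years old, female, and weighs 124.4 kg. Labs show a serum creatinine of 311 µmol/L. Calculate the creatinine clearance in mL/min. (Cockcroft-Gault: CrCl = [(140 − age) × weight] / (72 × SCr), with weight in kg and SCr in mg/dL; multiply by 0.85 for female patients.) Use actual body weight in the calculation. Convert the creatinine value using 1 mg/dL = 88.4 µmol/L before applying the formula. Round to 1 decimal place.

35.5 mL/min

SCr = 311 / 88.4 = 3.518 mg/dL
CrCl = (140 − 55) × 124.4 / (72 × 3.518) × 0.85 = 10574.0 / 253.30 × 0.85 ≈ 35.5 mL/min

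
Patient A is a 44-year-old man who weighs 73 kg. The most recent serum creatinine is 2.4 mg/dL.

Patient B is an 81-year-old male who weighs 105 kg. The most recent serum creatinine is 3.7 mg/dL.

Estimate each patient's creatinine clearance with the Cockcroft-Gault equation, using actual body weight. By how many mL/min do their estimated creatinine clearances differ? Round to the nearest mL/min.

Patient A: CrCl = (140 − 44) × 73 / (72 × 2.4) = 7008.0 / 172.80 ≈ 40.6 mL/min
Patient B: CrCl = (140 − 81) × 105 / (72 × 3.7) = 6195.0 / 266.40 ≈ 23.3 mL/min
|40.6 − 23.3| = 17.3 mL/min

17 mL/min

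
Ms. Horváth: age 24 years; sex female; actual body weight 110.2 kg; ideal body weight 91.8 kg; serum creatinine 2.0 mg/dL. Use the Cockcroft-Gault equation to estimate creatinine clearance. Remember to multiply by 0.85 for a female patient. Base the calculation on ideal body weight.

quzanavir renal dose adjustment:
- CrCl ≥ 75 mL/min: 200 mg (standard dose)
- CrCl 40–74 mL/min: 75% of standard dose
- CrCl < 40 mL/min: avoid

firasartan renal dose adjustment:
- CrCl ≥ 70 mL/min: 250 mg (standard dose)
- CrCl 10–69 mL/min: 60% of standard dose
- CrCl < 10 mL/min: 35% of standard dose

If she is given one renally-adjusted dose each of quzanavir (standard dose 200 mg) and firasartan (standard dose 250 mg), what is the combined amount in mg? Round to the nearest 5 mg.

CrCl = (140 − 24) × 91.8 / (72 × 2) × 0.85 = 10648.8 / 144.00 × 0.85 ≈ 62.9 mL/min
CrCl ≈ 63 mL/min.
quzanavir: 40–74 mL/min → 75% of 200 mg = 150 mg.
firasartan: 10–69 mL/min → 60% of 250 mg = 150 mg.
Total = 150 + 150 = 300 mg.

300 mg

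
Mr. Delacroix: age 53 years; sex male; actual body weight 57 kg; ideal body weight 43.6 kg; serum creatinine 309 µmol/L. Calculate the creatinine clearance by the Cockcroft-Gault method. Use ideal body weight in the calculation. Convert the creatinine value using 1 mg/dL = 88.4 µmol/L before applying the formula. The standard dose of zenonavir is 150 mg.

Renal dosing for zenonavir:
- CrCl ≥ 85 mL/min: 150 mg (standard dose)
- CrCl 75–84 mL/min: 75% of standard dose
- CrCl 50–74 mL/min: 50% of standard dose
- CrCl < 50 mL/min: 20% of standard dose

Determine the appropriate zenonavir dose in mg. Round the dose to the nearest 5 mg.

SCr = 309 / 88.4 = 3.495 mg/dL
CrCl = (140 − 53) × 43.6 / (72 × 3.495) = 3793.2 / 251.64 ≈ 15.1 mL/min
CrCl ≈ 15 mL/min → bracket < 50 mL/min.
20% of 150 mg = 30 mg

30 mg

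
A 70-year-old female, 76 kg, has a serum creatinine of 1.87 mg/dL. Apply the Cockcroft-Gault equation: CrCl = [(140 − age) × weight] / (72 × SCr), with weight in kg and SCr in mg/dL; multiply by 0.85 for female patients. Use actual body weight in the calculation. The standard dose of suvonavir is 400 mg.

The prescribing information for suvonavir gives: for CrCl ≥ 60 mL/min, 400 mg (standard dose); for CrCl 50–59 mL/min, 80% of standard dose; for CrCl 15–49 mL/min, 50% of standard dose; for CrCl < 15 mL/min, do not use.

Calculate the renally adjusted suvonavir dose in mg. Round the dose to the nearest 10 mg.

CrCl = (140 − 70) × 76 / (72 × 1.87) × 0.85 = 5320.0 / 134.64 × 0.85 ≈ 33.6 mL/min
CrCl ≈ 34 mL/min → bracket 15–49 mL/min.
50% of 400 mg = 200 mg

200 mg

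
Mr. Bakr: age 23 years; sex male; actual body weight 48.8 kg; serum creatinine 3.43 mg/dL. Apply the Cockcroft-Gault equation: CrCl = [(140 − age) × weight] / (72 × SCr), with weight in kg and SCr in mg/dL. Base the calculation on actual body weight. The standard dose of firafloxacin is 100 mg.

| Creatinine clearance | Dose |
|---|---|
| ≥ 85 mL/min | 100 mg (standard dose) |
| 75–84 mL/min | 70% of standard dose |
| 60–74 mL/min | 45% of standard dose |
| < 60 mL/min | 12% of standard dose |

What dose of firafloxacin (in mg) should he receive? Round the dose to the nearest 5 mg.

CrCl = (140 − 23) × 48.8 / (72 × 3.43) = 5709.6 / 246.96 ≈ 23.1 mL/min
CrCl ≈ 23 mL/min → bracket < 60 mL/min.
12% of 100 mg = 12 mg → 10 mg

10 mg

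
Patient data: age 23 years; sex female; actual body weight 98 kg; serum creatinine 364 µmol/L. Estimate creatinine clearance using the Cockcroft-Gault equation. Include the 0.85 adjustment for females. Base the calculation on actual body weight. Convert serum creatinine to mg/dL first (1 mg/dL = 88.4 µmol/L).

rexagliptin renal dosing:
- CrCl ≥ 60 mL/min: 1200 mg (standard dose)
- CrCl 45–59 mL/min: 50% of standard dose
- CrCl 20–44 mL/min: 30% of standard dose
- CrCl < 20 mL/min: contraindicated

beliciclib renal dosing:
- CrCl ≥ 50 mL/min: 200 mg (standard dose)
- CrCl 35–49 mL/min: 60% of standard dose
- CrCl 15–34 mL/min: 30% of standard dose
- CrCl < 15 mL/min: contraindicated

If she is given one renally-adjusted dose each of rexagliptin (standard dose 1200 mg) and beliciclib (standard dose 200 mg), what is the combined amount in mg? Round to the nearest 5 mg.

420 mg

SCr = 364 / 88.4 = 4.118 mg/dL
CrCl = (140 − 23) × 98 / (72 × 4.118) × 0.85 = 11466.0 / 296.50 × 0.85 ≈ 32.9 mL/min
CrCl ≈ 33 mL/min.
rexagliptin: 20–44 mL/min → 30% of 1200 mg = 360 mg.
beliciclib: 15–34 mL/min → 30% of 200 mg = 60 mg.
Total = 360 + 60 = 420 mg.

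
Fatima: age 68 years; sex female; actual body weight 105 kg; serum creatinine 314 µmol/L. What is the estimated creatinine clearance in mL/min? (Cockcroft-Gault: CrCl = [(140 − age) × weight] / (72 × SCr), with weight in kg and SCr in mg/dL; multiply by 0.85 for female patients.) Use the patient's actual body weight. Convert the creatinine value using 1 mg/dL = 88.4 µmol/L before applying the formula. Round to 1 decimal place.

SCr = 314 / 88.4 = 3.552 mg/dL
CrCl = (140 − 68) × 105 / (72 × 3.552) × 0.85 = 7560.0 / 255.74 × 0.85 ≈ 25.1 mL/min

25.1 mL/min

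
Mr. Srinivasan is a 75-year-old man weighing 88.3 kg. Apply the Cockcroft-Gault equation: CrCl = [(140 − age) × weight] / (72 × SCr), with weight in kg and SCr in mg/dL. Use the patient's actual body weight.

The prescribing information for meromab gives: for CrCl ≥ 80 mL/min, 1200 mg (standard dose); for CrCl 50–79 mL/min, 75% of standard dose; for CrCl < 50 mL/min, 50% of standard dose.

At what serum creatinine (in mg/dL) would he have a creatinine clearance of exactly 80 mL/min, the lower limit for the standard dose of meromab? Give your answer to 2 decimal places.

Standard dose requires CrCl ≥ 80 mL/min.
Set (140 − 75) × 88.3 / (72 × SCr) = 80
SCr = (140 − 75) × 88.3 / (72 × 80) = 0.996 mg/dL

1.00 mg/dL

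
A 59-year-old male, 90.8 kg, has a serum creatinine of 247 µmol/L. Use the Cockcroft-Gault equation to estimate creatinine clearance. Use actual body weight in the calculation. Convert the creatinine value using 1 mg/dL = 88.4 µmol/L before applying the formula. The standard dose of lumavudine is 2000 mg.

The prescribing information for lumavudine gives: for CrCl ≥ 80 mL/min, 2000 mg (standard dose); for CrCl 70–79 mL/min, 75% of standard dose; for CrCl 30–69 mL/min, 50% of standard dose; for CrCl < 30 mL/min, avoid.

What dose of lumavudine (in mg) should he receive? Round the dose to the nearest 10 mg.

1000 mg

SCr = 247 / 88.4 = 2.794 mg/dL
CrCl = (140 − 59) × 90.8 / (72 × 2.794) = 7354.8 / 201.17 ≈ 36.6 mL/min
CrCl ≈ 37 mL/min → bracket 30–69 mL/min.
50% of 2000 mg = 1000 mg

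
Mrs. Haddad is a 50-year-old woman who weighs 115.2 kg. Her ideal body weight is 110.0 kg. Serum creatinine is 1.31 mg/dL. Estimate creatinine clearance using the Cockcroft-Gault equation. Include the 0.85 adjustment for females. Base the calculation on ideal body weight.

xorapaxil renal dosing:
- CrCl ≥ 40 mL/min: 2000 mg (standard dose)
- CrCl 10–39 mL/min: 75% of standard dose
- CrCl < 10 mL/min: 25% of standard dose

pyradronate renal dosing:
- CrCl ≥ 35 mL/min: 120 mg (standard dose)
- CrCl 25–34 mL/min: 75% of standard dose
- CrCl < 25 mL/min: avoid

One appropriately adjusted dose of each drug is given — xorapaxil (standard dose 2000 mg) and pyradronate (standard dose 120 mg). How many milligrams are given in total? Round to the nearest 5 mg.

2120 mg

CrCl = (140 − 50) × 110 / (72 × 1.31) × 0.85 = 9900.0 / 94.32 × 0.85 ≈ 89.2 mL/min
CrCl ≈ 89 mL/min.
xorapaxil: ≥ 40 mL/min → 100% of 2000 mg = 2000 mg.
pyradronate: ≥ 35 mL/min → 100% of 120 mg = 120 mg.
Total = 2000 + 120 = 2120 mg.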